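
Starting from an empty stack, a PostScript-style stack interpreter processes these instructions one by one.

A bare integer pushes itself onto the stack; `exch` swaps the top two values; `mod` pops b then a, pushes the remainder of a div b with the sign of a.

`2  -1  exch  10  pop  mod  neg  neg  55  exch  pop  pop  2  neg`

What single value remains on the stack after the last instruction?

2    → 2
-1   → 2 -1
exch → -1 2
10   → -1 2 10
pop  → -1 2
mod  → -1
neg  → 1
neg  → -1
55   → -1 55
exch → 55 -1
pop  → 55
pop  → (empty)
2    → 2
neg  → -2

-2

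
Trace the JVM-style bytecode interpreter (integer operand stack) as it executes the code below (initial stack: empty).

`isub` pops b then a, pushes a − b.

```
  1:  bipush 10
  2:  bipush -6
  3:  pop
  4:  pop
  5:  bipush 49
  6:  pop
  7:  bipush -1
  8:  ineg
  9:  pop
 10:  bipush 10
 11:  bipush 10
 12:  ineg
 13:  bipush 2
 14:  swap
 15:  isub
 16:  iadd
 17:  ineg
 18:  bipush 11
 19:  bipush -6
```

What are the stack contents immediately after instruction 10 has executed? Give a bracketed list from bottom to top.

bipush 10  10
bipush -6  10 -6
pop        10
pop        (empty)
bipush 49  49
pop        (empty)
bipush -1  -1
ineg       1
pop        (empty)
bipush 10  10

[10]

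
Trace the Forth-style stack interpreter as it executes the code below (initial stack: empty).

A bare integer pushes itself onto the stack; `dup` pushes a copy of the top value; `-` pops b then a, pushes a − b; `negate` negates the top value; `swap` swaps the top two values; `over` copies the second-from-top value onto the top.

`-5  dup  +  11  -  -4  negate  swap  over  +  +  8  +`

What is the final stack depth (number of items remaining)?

1

-5     -> [-5]
dup    -> [-5, -5]
+      -> [-10]
11     -> [-10, 11]
-      -> [-21]
-4     -> [-21, -4]
negate -> [-21, 4]
swap   -> [4, -21]
over   -> [4, -21, 4]
+      -> [4, -17]
+      -> [-13]
8      -> [-13, 8]
+      -> [-5]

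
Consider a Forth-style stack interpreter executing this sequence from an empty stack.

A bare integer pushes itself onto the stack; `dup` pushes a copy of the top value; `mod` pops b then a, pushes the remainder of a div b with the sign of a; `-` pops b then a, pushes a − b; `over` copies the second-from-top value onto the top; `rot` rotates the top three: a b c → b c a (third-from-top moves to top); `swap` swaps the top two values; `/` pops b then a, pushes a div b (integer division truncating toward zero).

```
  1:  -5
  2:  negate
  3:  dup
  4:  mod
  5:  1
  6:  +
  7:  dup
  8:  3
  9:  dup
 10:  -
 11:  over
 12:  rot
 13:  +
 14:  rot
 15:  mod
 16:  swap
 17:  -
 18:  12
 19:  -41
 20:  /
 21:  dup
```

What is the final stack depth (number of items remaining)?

-5     -> [-5]
negate -> [5]
dup    -> [5, 5]
mod    -> [0]
1      -> [0, 1]
+      -> [1]
dup    -> [1, 1]
3      -> [1, 1, 3]
dup    -> [1, 1, 3, 3]
-      -> [1, 1, 0]
over   -> [1, 1, 0, 1]
rot    -> [1, 0, 1, 1]
+      -> [1, 0, 2]
rot    -> [0, 2, 1]
mod    -> [0, 0]
swap   -> [0, 0]
-      -> [0]
12     -> [0, 12]
-41    -> [0, 12, -41]
/      -> [0, 0]
dup    -> [0, 0, 0]

3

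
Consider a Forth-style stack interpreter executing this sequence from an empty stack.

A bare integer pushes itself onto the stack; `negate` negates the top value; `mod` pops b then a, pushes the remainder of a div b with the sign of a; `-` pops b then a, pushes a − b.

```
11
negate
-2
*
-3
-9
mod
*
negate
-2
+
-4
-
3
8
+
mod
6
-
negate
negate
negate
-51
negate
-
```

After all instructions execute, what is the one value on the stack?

-47

11     : [11]
negate : [-11]
-2     : [-11, -2]
*      : [22]
-3     : [22, -3]
-9     : [22, -3, -9]
mod    : [22, -3]
*      : [-66]
negate : [66]
-2     : [66, -2]
+      : [64]
-4     : [64, -4]
-      : [68]
3      : [68, 3]
8      : [68, 3, 8]
+      : [68, 11]
mod    : [2]
6      : [2, 6]
-      : [-4]
negate : [4]
negate : [-4]
negate : [4]
-51    : [4, -51]
negate : [4, 51]
-      : [-47]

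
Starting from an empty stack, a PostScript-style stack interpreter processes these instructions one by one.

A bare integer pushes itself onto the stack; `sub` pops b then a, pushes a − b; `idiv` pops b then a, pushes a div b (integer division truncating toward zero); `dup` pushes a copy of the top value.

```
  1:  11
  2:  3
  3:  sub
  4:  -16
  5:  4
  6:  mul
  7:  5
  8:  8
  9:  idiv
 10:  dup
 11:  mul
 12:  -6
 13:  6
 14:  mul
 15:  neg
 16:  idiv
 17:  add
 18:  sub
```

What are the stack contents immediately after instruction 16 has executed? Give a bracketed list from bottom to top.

[8, -64, 0]

11   : [11]
3    : [11, 3]
sub  : [8]
-16  : [8, -16]
4    : [8, -16, 4]
mul  : [8, -64]
5    : [8, -64, 5]
8    : [8, -64, 5, 8]
idiv : [8, -64, 0]
dup  : [8, -64, 0, 0]
mul  : [8, -64, 0]
-6   : [8, -64, 0, -6]
6    : [8, -64, 0, -6, 6]
mul  : [8, -64, 0, -36]
neg  : [8, -64, 0, 36]
idiv : [8, -64, 0]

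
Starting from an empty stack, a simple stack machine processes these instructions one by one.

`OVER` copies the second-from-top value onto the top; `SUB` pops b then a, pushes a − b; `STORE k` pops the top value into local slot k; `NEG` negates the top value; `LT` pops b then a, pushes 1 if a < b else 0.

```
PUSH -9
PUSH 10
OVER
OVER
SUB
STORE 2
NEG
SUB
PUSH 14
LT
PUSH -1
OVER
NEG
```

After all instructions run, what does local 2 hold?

PUSH -9 : [-9]
PUSH 10 : [-9, 10]
OVER    : [-9, 10, -9]
OVER    : [-9, 10, -9, 10]
SUB     : [-9, 10, -19]
STORE 2 : [-9, 10]
NEG     : [-9, -10]
SUB     : [1]
PUSH 14 : [1, 14]
LT      : [1]
PUSH -1 : [1, -1]
OVER    : [1, -1, 1]
NEG     : [1, -1, -1]

-19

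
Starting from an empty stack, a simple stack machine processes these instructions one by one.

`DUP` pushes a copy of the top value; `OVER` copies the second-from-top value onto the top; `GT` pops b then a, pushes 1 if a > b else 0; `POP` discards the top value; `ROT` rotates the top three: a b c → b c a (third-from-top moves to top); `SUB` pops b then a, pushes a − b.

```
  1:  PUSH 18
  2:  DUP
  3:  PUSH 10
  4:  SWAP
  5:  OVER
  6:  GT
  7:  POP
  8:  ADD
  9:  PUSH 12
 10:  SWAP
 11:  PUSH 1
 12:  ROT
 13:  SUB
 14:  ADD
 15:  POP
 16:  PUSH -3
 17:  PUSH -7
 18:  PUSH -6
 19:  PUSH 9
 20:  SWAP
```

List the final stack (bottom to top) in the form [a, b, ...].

[-3, -7, 9, -6]

PUSH 18  [18]
DUP      [18, 18]
PUSH 10  [18, 18, 10]
SWAP     [18, 10, 18]
OVER     [18, 10, 18, 10]
GT       [18, 10, 1]
POP      [18, 10]
ADD      [28]
PUSH 12  [28, 12]
SWAP     [12, 28]
PUSH 1   [12, 28, 1]
ROT      [28, 1, 12]
SUB      [28, -11]
ADD      [17]
POP      []
PUSH -3  [-3]
PUSH -7  [-3, -7]
PUSH -6  [-3, -7, -6]
PUSH 9   [-3, -7, -6, 9]
SWAP     [-3, -7, 9, -6]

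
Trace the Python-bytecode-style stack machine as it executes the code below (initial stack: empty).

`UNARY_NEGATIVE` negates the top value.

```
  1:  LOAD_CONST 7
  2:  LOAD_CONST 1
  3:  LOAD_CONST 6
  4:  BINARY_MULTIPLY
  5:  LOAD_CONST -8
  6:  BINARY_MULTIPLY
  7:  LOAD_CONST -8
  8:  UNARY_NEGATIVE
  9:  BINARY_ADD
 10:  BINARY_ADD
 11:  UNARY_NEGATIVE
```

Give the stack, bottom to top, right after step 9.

[7, -40]

LOAD_CONST 7    : 7
LOAD_CONST 1    : 7 1
LOAD_CONST 6    : 7 1 6
BINARY_MULTIPLY : 7 6
LOAD_CONST -8   : 7 6 -8
BINARY_MULTIPLY : 7 -48
LOAD_CONST -8   : 7 -48 -8
UNARY_NEGATIVE  : 7 -48 8
BINARY_ADD      : 7 -40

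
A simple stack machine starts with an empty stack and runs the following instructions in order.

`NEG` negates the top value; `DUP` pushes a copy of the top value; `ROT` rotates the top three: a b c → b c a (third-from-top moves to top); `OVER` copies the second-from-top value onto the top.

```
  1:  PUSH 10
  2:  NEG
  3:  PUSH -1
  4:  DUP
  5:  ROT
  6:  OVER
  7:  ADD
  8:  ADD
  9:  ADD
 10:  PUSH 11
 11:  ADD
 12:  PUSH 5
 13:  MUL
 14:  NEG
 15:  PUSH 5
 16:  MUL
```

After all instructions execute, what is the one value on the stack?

50

PUSH 10 → [10]
NEG     → [-10]
PUSH -1 → [-10, -1]
DUP     → [-10, -1, -1]
ROT     → [-1, -1, -10]
OVER    → [-1, -1, -10, -1]
ADD     → [-1, -1, -11]
ADD     → [-1, -12]
ADD     → [-13]
PUSH 11 → [-13, 11]
ADD     → [-2]
PUSH 5  → [-2, 5]
MUL     → [-10]
NEG     → [10]
PUSH 5  → [10, 5]
MUL     → [50]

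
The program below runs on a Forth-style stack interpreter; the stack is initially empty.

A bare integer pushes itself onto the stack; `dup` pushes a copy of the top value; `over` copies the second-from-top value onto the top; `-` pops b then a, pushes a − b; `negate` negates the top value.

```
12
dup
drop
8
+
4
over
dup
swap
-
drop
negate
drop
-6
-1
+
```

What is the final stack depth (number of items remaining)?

12     → [12]
dup    → [12, 12]
drop   → [12]
8      → [12, 8]
+      → [20]
4      → [20, 4]
over   → [20, 4, 20]
dup    → [20, 4, 20, 20]
swap   → [20, 4, 20, 20]
-      → [20, 4, 0]
drop   → [20, 4]
negate → [20, -4]
drop   → [20]
-6     → [20, -6]
-1     → [20, -6, -1]
+      → [20, -7]

2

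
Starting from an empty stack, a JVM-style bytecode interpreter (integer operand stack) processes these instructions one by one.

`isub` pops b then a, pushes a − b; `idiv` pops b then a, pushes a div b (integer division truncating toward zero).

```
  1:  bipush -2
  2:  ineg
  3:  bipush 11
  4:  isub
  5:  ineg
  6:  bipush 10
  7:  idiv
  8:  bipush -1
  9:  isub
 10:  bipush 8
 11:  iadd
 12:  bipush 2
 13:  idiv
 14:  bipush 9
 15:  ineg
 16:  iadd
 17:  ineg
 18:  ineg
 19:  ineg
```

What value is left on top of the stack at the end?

bipush -2 -> [-2]
ineg      -> [2]
bipush 11 -> [2, 11]
isub      -> [-9]
ineg      -> [9]
bipush 10 -> [9, 10]
idiv      -> [0]
bipush -1 -> [0, -1]
isub      -> [1]
bipush 8  -> [1, 8]
iadd      -> [9]
bipush 2  -> [9, 2]
idiv      -> [4]
bipush 9  -> [4, 9]
ineg      -> [4, -9]
iadd      -> [-5]
ineg      -> [5]
ineg      -> [-5]
ineg      -> [5]

5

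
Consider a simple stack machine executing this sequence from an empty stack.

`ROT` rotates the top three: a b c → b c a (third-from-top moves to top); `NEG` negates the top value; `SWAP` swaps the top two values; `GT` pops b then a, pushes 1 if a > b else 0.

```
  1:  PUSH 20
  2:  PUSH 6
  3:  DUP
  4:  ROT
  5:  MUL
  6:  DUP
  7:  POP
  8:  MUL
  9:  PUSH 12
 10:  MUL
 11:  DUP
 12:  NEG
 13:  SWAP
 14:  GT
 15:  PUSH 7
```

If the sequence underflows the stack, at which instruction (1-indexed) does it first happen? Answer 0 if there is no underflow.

0

PUSH 20 → [20]
PUSH 6  → [20, 6]
DUP     → [20, 6, 6]
ROT     → [6, 6, 20]
MUL     → [6, 120]
DUP     → [6, 120, 120]
POP     → [6, 120]
MUL     → [720]
PUSH 12 → [720, 12]
MUL     → [8640]
DUP     → [8640, 8640]
NEG     → [8640, -8640]
SWAP    → [-8640, 8640]
GT      → [0]
PUSH 7  → [0, 7]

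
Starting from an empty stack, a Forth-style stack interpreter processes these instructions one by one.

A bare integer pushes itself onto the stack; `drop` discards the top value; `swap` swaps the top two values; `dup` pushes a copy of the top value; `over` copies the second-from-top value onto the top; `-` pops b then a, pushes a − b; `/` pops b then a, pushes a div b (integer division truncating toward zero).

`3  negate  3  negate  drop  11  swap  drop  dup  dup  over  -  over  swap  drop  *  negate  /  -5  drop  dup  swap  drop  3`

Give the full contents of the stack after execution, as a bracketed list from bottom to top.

[0, 3]

3       3
negate  -3
3       -3 3
negate  -3 -3
drop    -3
11      -3 11
swap    11 -3
drop    11
dup     11 11
dup     11 11 11
over    11 11 11 11
-       11 11 0
over    11 11 0 11
swap    11 11 11 0
drop    11 11 11
*       11 121
negate  11 -121
/       0
-5      0 -5
drop    0
dup     0 0
swap    0 0
drop    0
3       0 3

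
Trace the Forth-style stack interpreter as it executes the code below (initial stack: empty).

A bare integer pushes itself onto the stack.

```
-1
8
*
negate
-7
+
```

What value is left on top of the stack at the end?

1

-1     → -1
8      → -1 8
*      → -8
negate → 8
-7     → 8 -7
+      → 1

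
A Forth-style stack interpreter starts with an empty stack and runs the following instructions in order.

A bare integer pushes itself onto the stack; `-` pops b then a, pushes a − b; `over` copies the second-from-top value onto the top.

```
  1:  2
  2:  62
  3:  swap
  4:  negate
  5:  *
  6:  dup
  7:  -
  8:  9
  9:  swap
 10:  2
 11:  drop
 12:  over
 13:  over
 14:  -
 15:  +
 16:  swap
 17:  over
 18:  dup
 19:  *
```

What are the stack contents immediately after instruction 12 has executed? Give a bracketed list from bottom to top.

2       [2]
62      [2, 62]
swap    [62, 2]
negate  [62, -2]
*       [-124]
dup     [-124, -124]
-       [0]
9       [0, 9]
swap    [9, 0]
2       [9, 0, 2]
drop    [9, 0]
over    [9, 0, 9]

[9, 0, 9]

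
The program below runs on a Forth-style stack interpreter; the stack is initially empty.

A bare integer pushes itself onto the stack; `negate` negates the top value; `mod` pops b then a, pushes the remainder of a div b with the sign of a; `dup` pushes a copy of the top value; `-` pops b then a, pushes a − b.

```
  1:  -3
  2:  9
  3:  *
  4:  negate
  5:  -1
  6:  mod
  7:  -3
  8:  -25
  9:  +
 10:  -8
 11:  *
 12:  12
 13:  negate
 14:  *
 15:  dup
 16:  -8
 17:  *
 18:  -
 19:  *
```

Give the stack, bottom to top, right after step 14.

-3     → -3
9      → -3 9
*      → -27
negate → 27
-1     → 27 -1
mod    → 0
-3     → 0 -3
-25    → 0 -3 -25
+      → 0 -28
-8     → 0 -28 -8
*      → 0 224
12     → 0 224 12
negate → 0 224 -12
*      → 0 -2688

[0, -2688]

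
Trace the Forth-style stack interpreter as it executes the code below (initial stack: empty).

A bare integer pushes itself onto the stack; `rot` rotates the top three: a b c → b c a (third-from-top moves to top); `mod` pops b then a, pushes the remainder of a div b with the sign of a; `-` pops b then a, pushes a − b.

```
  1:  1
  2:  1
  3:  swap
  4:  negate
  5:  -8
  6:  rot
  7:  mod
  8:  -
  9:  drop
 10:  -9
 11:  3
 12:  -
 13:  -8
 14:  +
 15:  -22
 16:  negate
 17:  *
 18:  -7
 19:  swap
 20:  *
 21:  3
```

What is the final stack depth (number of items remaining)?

1      → [1]
1      → [1, 1]
swap   → [1, 1]
negate → [1, -1]
-8     → [1, -1, -8]
rot    → [-1, -8, 1]
mod    → [-1, 0]
-      → [-1]
drop   → []
-9     → [-9]
3      → [-9, 3]
-      → [-12]
-8     → [-12, -8]
+      → [-20]
-22    → [-20, -22]
negate → [-20, 22]
*      → [-440]
-7     → [-440, -7]
swap   → [-7, -440]
*      → [3080]
3      → [3080, 3]

2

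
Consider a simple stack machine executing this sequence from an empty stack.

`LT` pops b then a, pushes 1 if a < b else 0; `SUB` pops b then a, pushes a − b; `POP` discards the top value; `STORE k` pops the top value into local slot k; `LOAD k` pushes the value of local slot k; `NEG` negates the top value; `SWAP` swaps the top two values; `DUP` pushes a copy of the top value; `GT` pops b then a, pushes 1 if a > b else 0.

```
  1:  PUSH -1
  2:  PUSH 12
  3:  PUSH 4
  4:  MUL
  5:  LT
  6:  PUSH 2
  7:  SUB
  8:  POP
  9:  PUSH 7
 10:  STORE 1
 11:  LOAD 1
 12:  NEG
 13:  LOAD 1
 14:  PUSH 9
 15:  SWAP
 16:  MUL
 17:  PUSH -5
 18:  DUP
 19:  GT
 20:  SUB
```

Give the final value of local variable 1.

7

PUSH -1 → -1
PUSH 12 → -1 12
PUSH 4  → -1 12 4
MUL     → -1 48
LT      → 1
PUSH 2  → 1 2
SUB     → -1
POP     → (empty)
PUSH 7  → 7
STORE 1 → (empty)
LOAD 1  → 7
NEG     → -7
LOAD 1  → -7 7
PUSH 9  → -7 7 9
SWAP    → -7 9 7
MUL     → -7 63
PUSH -5 → -7 63 -5
DUP     → -7 63 -5 -5
GT      → -7 63 0
SUB     → -7 63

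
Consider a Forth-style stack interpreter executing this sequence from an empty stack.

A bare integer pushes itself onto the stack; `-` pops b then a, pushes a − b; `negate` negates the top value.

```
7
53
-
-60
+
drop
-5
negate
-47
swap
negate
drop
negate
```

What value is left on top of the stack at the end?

7      → 7
53     → 7 53
-      → -46
-60    → -46 -60
+      → -106
drop   → (empty)
-5     → -5
negate → 5
-47    → 5 -47
swap   → -47 5
negate → -47 -5
drop   → -47
negate → 47

47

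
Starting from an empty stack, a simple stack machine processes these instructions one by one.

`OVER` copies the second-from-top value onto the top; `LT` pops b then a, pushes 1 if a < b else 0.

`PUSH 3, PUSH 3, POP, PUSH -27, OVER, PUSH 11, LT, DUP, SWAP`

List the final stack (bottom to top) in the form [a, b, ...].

PUSH 3    3
PUSH 3    3 3
POP       3
PUSH -27  3 -27
OVER      3 -27 3
PUSH 11   3 -27 3 11
LT        3 -27 1
DUP       3 -27 1 1
SWAP      3 -27 1 1

[3, -27, 1, 1]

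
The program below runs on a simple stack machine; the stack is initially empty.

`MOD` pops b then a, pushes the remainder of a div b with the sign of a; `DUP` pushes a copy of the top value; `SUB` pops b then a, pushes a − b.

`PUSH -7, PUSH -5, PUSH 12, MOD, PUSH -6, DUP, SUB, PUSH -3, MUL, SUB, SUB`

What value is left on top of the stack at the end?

-2

PUSH -7 : [-7]
PUSH -5 : [-7, -5]
PUSH 12 : [-7, -5, 12]
MOD     : [-7, -5]
PUSH -6 : [-7, -5, -6]
DUP     : [-7, -5, -6, -6]
SUB     : [-7, -5, 0]
PUSH -3 : [-7, -5, 0, -3]
MUL     : [-7, -5, 0]
SUB     : [-7, -5]
SUB     : [-2]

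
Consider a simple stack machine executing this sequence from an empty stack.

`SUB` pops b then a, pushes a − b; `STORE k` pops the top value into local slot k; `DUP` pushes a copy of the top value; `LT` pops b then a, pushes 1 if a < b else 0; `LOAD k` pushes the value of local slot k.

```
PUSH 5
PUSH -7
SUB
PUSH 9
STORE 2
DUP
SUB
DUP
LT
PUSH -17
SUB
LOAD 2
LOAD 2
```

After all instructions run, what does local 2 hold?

9

PUSH 5    [5]
PUSH -7   [5, -7]
SUB       [12]
PUSH 9    [12, 9]
STORE 2   [12]
DUP       [12, 12]
SUB       [0]
DUP       [0, 0]
LT        [0]
PUSH -17  [0, -17]
SUB       [17]
LOAD 2    [17, 9]
LOAD 2    [17, 9, 9]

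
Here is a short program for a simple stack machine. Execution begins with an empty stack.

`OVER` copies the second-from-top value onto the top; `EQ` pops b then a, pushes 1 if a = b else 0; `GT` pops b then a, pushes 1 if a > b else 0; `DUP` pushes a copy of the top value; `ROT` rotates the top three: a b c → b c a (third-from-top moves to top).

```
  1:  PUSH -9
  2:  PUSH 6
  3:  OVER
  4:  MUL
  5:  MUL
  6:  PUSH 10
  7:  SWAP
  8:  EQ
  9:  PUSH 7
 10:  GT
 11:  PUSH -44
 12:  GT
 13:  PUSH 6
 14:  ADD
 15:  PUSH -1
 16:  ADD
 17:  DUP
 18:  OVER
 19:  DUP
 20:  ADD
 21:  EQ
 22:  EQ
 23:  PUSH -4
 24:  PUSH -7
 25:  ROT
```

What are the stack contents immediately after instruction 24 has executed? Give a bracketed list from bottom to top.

PUSH -9   -9
PUSH 6    -9 6
OVER      -9 6 -9
MUL       -9 -54
MUL       486
PUSH 10   486 10
SWAP      10 486
EQ        0
PUSH 7    0 7
GT        0
PUSH -44  0 -44
GT        1
PUSH 6    1 6
ADD       7
PUSH -1   7 -1
ADD       6
DUP       6 6
OVER      6 6 6
DUP       6 6 6 6
ADD       6 6 12
EQ        6 0
EQ        0
PUSH -4   0 -4
PUSH -7   0 -4 -7

[0, -4, -7]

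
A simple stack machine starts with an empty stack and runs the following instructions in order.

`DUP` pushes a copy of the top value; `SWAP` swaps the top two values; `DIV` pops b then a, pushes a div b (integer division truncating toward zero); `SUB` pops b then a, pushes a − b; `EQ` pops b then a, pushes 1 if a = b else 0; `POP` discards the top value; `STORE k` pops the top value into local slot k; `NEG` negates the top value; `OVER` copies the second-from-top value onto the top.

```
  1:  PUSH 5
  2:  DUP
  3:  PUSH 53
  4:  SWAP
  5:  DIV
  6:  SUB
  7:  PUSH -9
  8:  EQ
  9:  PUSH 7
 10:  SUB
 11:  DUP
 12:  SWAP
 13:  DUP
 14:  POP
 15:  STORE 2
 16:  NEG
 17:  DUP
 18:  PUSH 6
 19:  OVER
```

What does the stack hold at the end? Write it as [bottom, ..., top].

PUSH 5  -> [5]
DUP     -> [5, 5]
PUSH 53 -> [5, 5, 53]
SWAP    -> [5, 53, 5]
DIV     -> [5, 10]
SUB     -> [-5]
PUSH -9 -> [-5, -9]
EQ      -> [0]
PUSH 7  -> [0, 7]
SUB     -> [-7]
DUP     -> [-7, -7]
SWAP    -> [-7, -7]
DUP     -> [-7, -7, -7]
POP     -> [-7, -7]
STORE 2 -> [-7]
NEG     -> [7]
DUP     -> [7, 7]
PUSH 6  -> [7, 7, 6]
OVER    -> [7, 7, 6, 7]

[7, 7, 6, 7]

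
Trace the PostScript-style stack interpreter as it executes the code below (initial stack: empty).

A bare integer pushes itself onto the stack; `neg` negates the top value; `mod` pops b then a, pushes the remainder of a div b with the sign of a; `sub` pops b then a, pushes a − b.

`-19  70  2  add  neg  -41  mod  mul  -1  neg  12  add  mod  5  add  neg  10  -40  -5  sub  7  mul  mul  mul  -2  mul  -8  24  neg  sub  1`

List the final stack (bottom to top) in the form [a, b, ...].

-19 : -19
70  : -19 70
2   : -19 70 2
add : -19 72
neg : -19 -72
-41 : -19 -72 -41
mod : -19 -31
mul : 589
-1  : 589 -1
neg : 589 1
12  : 589 1 12
add : 589 13
mod : 4
5   : 4 5
add : 9
neg : -9
10  : -9 10
-40 : -9 10 -40
-5  : -9 10 -40 -5
sub : -9 10 -35
7   : -9 10 -35 7
mul : -9 10 -245
mul : -9 -2450
mul : 22050
-2  : 22050 -2
mul : -44100
-8  : -44100 -8
24  : -44100 -8 24
neg : -44100 -8 -24
sub : -44100 16
1   : -44100 16 1

[-44100, 16, 1]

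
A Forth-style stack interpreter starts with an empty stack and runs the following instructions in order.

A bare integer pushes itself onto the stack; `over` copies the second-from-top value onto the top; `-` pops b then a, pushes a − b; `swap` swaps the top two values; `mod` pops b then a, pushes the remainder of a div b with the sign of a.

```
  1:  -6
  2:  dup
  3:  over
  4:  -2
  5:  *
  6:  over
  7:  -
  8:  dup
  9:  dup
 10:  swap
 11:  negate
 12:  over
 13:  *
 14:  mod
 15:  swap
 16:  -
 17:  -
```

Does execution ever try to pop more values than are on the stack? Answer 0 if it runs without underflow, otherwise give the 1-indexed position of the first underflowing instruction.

-6      -6
dup     -6 -6
over    -6 -6 -6
-2      -6 -6 -6 -2
*       -6 -6 12
over    -6 -6 12 -6
-       -6 -6 18
dup     -6 -6 18 18
dup     -6 -6 18 18 18
swap    -6 -6 18 18 18
negate  -6 -6 18 18 -18
over    -6 -6 18 18 -18 18
*       -6 -6 18 18 -324
mod     -6 -6 18 18
swap    -6 -6 18 18
-       -6 -6 0
-       -6 -6

0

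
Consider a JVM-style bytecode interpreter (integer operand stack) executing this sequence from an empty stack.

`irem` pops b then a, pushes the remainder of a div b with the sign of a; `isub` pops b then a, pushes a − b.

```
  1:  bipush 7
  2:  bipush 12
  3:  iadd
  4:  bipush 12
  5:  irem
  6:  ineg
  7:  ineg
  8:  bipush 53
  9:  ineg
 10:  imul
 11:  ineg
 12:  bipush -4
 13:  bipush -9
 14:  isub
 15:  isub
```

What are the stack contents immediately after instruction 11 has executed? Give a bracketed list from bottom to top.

[371]

bipush 7   [7]
bipush 12  [7, 12]
iadd       [19]
bipush 12  [19, 12]
irem       [7]
ineg       [-7]
ineg       [7]
bipush 53  [7, 53]
ineg       [7, -53]
imul       [-371]
ineg       [371]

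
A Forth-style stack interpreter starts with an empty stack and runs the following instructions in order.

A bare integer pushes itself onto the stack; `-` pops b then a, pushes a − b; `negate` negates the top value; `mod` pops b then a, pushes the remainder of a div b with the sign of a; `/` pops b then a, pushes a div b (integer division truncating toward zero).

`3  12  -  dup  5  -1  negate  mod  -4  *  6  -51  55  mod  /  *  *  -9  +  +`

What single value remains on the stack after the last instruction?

-18

3       [3]
12      [3, 12]
-       [-9]
dup     [-9, -9]
5       [-9, -9, 5]
-1      [-9, -9, 5, -1]
negate  [-9, -9, 5, 1]
mod     [-9, -9, 0]
-4      [-9, -9, 0, -4]
*       [-9, -9, 0]
6       [-9, -9, 0, 6]
-51     [-9, -9, 0, 6, -51]
55      [-9, -9, 0, 6, -51, 55]
mod     [-9, -9, 0, 6, -51]
/       [-9, -9, 0, 0]
*       [-9, -9, 0]
*       [-9, 0]
-9      [-9, 0, -9]
+       [-9, -9]
+       [-18]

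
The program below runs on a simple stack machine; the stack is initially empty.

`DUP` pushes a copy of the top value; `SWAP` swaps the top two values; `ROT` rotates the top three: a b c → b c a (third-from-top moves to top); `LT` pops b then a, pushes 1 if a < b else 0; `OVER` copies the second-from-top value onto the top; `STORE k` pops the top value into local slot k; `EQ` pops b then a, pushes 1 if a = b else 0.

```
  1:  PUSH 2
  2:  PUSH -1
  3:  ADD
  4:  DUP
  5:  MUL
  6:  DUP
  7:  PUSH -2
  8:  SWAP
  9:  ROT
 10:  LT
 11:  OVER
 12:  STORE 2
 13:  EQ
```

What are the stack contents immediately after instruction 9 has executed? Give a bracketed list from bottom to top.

[-2, 1, 1]

PUSH 2  : [2]
PUSH -1 : [2, -1]
ADD     : [1]
DUP     : [1, 1]
MUL     : [1]
DUP     : [1, 1]
PUSH -2 : [1, 1, -2]
SWAP    : [1, -2, 1]
ROT     : [-2, 1, 1]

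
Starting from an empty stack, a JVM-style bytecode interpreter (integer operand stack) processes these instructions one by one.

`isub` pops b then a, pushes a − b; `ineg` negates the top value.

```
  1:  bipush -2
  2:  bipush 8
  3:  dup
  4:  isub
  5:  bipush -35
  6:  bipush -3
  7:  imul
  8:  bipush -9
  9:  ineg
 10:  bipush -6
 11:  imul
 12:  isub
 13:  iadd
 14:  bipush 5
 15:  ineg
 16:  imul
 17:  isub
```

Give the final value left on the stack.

bipush -2   -2
bipush 8    -2 8
dup         -2 8 8
isub        -2 0
bipush -35  -2 0 -35
bipush -3   -2 0 -35 -3
imul        -2 0 105
bipush -9   -2 0 105 -9
ineg        -2 0 105 9
bipush -6   -2 0 105 9 -6
imul        -2 0 105 -54
isub        -2 0 159
iadd        -2 159
bipush 5    -2 159 5
ineg        -2 159 -5
imul        -2 -795
isub        793

793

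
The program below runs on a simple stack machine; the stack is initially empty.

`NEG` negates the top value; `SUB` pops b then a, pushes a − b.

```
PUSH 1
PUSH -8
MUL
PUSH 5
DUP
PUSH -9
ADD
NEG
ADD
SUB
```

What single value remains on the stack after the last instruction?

PUSH 1  -> [1]
PUSH -8 -> [1, -8]
MUL     -> [-8]
PUSH 5  -> [-8, 5]
DUP     -> [-8, 5, 5]
PUSH -9 -> [-8, 5, 5, -9]
ADD     -> [-8, 5, -4]
NEG     -> [-8, 5, 4]
ADD     -> [-8, 9]
SUB     -> [-17]

-17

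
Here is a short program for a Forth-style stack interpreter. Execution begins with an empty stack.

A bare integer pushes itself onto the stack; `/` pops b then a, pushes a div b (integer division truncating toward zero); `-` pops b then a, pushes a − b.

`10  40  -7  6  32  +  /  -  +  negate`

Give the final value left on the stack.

10     -> 10
40     -> 10 40
-7     -> 10 40 -7
6      -> 10 40 -7 6
32     -> 10 40 -7 6 32
+      -> 10 40 -7 38
/      -> 10 40 0
-      -> 10 40
+      -> 50
negate -> -50

-50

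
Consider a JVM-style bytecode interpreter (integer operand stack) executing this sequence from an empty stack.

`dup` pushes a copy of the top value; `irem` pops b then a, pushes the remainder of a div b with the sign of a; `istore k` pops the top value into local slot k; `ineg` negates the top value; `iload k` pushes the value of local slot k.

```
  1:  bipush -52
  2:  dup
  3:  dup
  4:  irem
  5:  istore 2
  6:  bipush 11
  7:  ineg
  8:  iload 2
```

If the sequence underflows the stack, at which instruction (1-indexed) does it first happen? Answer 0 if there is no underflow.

bipush -52  [-52]
dup         [-52, -52]
dup         [-52, -52, -52]
irem        [-52, 0]
istore 2    [-52]
bipush 11   [-52, 11]
ineg        [-52, -11]
iload 2     [-52, -11, 0]

0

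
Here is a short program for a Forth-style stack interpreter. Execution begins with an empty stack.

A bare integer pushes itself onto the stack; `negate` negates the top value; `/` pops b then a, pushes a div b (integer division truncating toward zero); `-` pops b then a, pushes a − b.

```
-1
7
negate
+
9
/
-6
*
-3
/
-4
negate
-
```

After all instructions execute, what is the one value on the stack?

-1     : [-1]
7      : [-1, 7]
negate : [-1, -7]
+      : [-8]
9      : [-8, 9]
/      : [0]
-6     : [0, -6]
*      : [0]
-3     : [0, -3]
/      : [0]
-4     : [0, -4]
negate : [0, 4]
-      : [-4]

-4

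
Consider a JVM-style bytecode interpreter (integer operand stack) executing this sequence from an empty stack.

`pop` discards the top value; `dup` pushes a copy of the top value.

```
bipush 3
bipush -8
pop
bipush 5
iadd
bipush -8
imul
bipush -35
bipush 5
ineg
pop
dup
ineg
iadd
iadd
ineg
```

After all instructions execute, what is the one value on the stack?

64

bipush 3   → 3
bipush -8  → 3 -8
pop        → 3
bipush 5   → 3 5
iadd       → 8
bipush -8  → 8 -8
imul       → -64
bipush -35 → -64 -35
bipush 5   → -64 -35 5
ineg       → -64 -35 -5
pop        → -64 -35
dup        → -64 -35 -35
ineg       → -64 -35 35
iadd       → -64 0
iadd       → -64
ineg       → 64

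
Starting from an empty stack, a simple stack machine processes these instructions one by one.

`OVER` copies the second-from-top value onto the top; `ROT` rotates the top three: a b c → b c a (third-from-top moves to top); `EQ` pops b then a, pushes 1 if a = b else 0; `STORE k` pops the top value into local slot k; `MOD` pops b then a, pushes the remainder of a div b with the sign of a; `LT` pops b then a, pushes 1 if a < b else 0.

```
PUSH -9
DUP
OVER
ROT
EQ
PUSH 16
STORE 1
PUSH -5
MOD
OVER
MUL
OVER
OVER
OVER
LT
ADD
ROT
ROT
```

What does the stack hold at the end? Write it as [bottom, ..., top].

PUSH -9 -> -9
DUP     -> -9 -9
OVER    -> -9 -9 -9
ROT     -> -9 -9 -9
EQ      -> -9 1
PUSH 16 -> -9 1 16
STORE 1 -> -9 1
PUSH -5 -> -9 1 -5
MOD     -> -9 1
OVER    -> -9 1 -9
MUL     -> -9 -9
OVER    -> -9 -9 -9
OVER    -> -9 -9 -9 -9
OVER    -> -9 -9 -9 -9 -9
LT      -> -9 -9 -9 0
ADD     -> -9 -9 -9
ROT     -> -9 -9 -9
ROT     -> -9 -9 -9

[-9, -9, -9]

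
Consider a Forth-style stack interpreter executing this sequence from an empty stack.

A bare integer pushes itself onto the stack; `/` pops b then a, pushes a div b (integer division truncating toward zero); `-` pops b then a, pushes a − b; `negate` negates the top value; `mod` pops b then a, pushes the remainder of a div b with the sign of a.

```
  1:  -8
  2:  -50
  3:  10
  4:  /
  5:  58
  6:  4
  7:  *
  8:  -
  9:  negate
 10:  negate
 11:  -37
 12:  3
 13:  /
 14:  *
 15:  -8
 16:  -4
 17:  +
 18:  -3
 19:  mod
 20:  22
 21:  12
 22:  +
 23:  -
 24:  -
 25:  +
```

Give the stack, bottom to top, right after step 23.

-8     → [-8]
-50    → [-8, -50]
10     → [-8, -50, 10]
/      → [-8, -5]
58     → [-8, -5, 58]
4      → [-8, -5, 58, 4]
*      → [-8, -5, 232]
-      → [-8, -237]
negate → [-8, 237]
negate → [-8, -237]
-37    → [-8, -237, -37]
3      → [-8, -237, -37, 3]
/      → [-8, -237, -12]
*      → [-8, 2844]
-8     → [-8, 2844, -8]
-4     → [-8, 2844, -8, -4]
+      → [-8, 2844, -12]
-3     → [-8, 2844, -12, -3]
mod    → [-8, 2844, 0]
22     → [-8, 2844, 0, 22]
12     → [-8, 2844, 0, 22, 12]
+      → [-8, 2844, 0, 34]
-      → [-8, 2844, -34]

[-8, 2844, -34]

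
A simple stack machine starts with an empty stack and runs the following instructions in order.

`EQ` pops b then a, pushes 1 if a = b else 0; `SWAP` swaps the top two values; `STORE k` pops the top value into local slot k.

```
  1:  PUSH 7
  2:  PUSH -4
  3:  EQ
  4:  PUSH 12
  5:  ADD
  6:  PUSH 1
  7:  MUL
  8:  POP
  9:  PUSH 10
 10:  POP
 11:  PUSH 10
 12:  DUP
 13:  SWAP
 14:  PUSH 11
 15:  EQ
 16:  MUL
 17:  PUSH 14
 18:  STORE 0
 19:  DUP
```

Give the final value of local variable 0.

PUSH 7   7
PUSH -4  7 -4
EQ       0
PUSH 12  0 12
ADD      12
PUSH 1   12 1
MUL      12
POP      (empty)
PUSH 10  10
POP      (empty)
PUSH 10  10
DUP      10 10
SWAP     10 10
PUSH 11  10 10 11
EQ       10 0
MUL      0
PUSH 14  0 14
STORE 0  0
DUP      0 0

14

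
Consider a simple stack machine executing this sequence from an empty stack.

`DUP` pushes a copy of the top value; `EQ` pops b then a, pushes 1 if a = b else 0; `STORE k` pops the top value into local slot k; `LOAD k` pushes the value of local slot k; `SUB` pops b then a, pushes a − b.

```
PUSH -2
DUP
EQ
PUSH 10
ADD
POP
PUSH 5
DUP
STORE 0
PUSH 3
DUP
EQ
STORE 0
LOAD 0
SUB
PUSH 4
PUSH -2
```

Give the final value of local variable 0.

1

PUSH -2  -2
DUP      -2 -2
EQ       1
PUSH 10  1 10
ADD      11
POP      (empty)
PUSH 5   5
DUP      5 5
STORE 0  5
PUSH 3   5 3
DUP      5 3 3
EQ       5 1
STORE 0  5
LOAD 0   5 1
SUB      4
PUSH 4   4 4
PUSH -2  4 4 -2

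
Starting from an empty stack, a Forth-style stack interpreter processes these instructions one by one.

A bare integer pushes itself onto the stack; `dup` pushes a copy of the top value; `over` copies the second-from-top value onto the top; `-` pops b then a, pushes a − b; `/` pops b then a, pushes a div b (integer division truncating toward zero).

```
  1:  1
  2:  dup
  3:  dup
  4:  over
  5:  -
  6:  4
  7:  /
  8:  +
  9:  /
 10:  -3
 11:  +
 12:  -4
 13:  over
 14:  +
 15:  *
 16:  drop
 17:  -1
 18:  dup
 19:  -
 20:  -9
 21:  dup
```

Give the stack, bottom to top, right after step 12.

1     [1]
dup   [1, 1]
dup   [1, 1, 1]
over  [1, 1, 1, 1]
-     [1, 1, 0]
4     [1, 1, 0, 4]
/     [1, 1, 0]
+     [1, 1]
/     [1]
-3    [1, -3]
+     [-2]
-4    [-2, -4]

[-2, -4]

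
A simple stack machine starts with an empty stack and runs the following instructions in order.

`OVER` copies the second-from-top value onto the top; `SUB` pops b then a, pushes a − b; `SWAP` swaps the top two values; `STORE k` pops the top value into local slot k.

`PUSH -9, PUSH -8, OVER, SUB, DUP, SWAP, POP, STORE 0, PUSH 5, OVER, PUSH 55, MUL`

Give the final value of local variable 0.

PUSH -9 → -9
PUSH -8 → -9 -8
OVER    → -9 -8 -9
SUB     → -9 1
DUP     → -9 1 1
SWAP    → -9 1 1
POP     → -9 1
STORE 0 → -9
PUSH 5  → -9 5
OVER    → -9 5 -9
PUSH 55 → -9 5 -9 55
MUL     → -9 5 -495

1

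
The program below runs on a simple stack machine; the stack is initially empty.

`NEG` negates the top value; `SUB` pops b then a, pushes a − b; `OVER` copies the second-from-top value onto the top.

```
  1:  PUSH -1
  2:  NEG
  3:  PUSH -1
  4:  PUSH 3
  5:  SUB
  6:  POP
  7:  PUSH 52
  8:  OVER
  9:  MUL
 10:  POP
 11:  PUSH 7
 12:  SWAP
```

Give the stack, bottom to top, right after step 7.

PUSH -1 -> -1
NEG     -> 1
PUSH -1 -> 1 -1
PUSH 3  -> 1 -1 3
SUB     -> 1 -4
POP     -> 1
PUSH 52 -> 1 52

[1, 52]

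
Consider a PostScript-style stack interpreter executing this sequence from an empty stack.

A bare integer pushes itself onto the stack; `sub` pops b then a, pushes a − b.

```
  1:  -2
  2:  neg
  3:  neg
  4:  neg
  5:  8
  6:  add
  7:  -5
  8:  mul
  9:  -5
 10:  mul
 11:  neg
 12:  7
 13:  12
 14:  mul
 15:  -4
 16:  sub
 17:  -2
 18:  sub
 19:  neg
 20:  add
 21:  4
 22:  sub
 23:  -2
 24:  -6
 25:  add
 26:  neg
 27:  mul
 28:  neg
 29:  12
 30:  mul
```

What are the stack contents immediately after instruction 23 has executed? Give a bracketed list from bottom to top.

-2   -2
neg  2
neg  -2
neg  2
8    2 8
add  10
-5   10 -5
mul  -50
-5   -50 -5
mul  250
neg  -250
7    -250 7
12   -250 7 12
mul  -250 84
-4   -250 84 -4
sub  -250 88
-2   -250 88 -2
sub  -250 90
neg  -250 -90
add  -340
4    -340 4
sub  -344
-2   -344 -2

[-344, -2]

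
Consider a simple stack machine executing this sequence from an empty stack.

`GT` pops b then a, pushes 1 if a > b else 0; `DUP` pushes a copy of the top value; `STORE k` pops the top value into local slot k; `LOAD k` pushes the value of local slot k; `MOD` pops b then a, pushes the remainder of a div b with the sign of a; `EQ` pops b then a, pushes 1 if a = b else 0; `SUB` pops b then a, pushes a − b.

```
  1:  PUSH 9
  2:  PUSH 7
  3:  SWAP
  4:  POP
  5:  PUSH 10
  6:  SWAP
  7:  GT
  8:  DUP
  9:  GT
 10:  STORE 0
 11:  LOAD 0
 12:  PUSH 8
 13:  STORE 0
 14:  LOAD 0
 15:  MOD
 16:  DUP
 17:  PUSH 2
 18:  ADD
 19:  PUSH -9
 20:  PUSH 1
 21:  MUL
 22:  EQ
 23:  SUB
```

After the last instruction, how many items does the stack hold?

1

PUSH 9   [9]
PUSH 7   [9, 7]
SWAP     [7, 9]
POP      [7]
PUSH 10  [7, 10]
SWAP     [10, 7]
GT       [1]
DUP      [1, 1]
GT       [0]
STORE 0  []
LOAD 0   [0]
PUSH 8   [0, 8]
STORE 0  [0]
LOAD 0   [0, 8]
MOD      [0]
DUP      [0, 0]
PUSH 2   [0, 0, 2]
ADD      [0, 2]
PUSH -9  [0, 2, -9]
PUSH 1   [0, 2, -9, 1]
MUL      [0, 2, -9]
EQ       [0, 0]
SUB      [0]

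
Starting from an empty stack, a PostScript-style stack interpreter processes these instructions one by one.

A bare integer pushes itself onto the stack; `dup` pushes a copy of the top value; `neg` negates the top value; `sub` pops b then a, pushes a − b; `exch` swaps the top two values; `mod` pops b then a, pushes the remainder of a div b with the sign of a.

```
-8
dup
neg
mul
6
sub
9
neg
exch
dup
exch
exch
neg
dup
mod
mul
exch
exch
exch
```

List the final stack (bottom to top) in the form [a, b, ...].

[0, -9]

-8   → -8
dup  → -8 -8
neg  → -8 8
mul  → -64
6    → -64 6
sub  → -70
9    → -70 9
neg  → -70 -9
exch → -9 -70
dup  → -9 -70 -70
exch → -9 -70 -70
exch → -9 -70 -70
neg  → -9 -70 70
dup  → -9 -70 70 70
mod  → -9 -70 0
mul  → -9 0
exch → 0 -9
exch → -9 0
exch → 0 -9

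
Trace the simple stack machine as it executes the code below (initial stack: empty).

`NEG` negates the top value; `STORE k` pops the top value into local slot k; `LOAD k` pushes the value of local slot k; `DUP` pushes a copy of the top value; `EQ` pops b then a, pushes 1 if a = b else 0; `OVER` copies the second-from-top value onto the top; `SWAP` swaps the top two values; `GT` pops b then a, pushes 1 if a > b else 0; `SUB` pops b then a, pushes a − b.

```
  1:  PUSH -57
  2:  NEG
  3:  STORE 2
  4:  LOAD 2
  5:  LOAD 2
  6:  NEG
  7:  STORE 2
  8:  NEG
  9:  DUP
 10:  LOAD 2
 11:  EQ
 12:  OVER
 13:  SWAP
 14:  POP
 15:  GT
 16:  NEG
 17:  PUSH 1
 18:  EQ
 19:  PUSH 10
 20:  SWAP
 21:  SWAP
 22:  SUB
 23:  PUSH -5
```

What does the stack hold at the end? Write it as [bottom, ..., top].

PUSH -57 → -57
NEG      → 57
STORE 2  → (empty)
LOAD 2   → 57
LOAD 2   → 57 57
NEG      → 57 -57
STORE 2  → 57
NEG      → -57
DUP      → -57 -57
LOAD 2   → -57 -57 -57
EQ       → -57 1
OVER     → -57 1 -57
SWAP     → -57 -57 1
POP      → -57 -57
GT       → 0
NEG      → 0
PUSH 1   → 0 1
EQ       → 0
PUSH 10  → 0 10
SWAP     → 10 0
SWAP     → 0 10
SUB      → -10
PUSH -5  → -10 -5

[-10, -5]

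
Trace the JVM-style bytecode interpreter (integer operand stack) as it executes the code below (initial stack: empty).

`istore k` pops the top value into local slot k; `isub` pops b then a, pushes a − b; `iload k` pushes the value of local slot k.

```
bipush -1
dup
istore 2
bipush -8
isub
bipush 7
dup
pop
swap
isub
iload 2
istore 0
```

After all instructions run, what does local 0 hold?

-1

bipush -1 : -1
dup       : -1 -1
istore 2  : -1
bipush -8 : -1 -8
isub      : 7
bipush 7  : 7 7
dup       : 7 7 7
pop       : 7 7
swap      : 7 7
isub      : 0
iload 2   : 0 -1
istore 0  : 0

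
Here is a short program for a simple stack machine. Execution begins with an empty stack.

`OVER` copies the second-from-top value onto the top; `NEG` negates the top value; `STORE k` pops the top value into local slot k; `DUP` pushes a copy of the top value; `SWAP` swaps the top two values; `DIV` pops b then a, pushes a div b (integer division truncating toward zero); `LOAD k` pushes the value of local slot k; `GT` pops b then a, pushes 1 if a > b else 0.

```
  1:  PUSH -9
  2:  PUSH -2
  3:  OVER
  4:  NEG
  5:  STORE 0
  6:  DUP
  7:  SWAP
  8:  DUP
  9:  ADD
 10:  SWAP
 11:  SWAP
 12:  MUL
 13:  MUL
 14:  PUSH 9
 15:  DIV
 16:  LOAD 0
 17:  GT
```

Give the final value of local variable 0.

PUSH -9 -> [-9]
PUSH -2 -> [-9, -2]
OVER    -> [-9, -2, -9]
NEG     -> [-9, -2, 9]
STORE 0 -> [-9, -2]
DUP     -> [-9, -2, -2]
SWAP    -> [-9, -2, -2]
DUP     -> [-9, -2, -2, -2]
ADD     -> [-9, -2, -4]
SWAP    -> [-9, -4, -2]
SWAP    -> [-9, -2, -4]
MUL     -> [-9, 8]
MUL     -> [-72]
PUSH 9  -> [-72, 9]
DIV     -> [-8]
LOAD 0  -> [-8, 9]
GT      -> [0]

9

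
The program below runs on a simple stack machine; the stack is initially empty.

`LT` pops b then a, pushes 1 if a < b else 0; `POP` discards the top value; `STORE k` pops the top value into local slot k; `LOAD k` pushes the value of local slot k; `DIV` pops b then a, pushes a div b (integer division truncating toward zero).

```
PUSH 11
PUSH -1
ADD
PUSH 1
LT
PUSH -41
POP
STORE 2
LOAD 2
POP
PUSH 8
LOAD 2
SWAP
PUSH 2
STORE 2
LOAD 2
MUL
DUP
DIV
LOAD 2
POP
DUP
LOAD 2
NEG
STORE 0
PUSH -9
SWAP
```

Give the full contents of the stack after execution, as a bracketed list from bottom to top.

PUSH 11  : 11
PUSH -1  : 11 -1
ADD      : 10
PUSH 1   : 10 1
LT       : 0
PUSH -41 : 0 -41
POP      : 0
STORE 2  : (empty)
LOAD 2   : 0
POP      : (empty)
PUSH 8   : 8
LOAD 2   : 8 0
SWAP     : 0 8
PUSH 2   : 0 8 2
STORE 2  : 0 8
LOAD 2   : 0 8 2
MUL      : 0 16
DUP      : 0 16 16
DIV      : 0 1
LOAD 2   : 0 1 2
POP      : 0 1
DUP      : 0 1 1
LOAD 2   : 0 1 1 2
NEG      : 0 1 1 -2
STORE 0  : 0 1 1
PUSH -9  : 0 1 1 -9
SWAP     : 0 1 -9 1

[0, 1, -9, 1]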